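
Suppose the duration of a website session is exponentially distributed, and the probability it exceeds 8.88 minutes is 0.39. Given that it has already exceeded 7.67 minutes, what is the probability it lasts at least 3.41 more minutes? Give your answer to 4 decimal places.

0.6966

From e^(−λ·8.88) = 0.39, λ = −ln(0.39)/8.88 = 0.106037.
Memoryless: P(X > 7.67+3.41 | X > 7.67) = P(X > 3.41) = e^(−0.106037·3.41) ≈ 0.6966.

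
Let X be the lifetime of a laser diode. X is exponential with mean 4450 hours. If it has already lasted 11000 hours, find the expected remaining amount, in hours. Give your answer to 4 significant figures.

4450

The rate is λ = 1/4450 = 0.000224719 per hour.
By memorylessness, the remaining amount past any threshold is again Exp(λ) with mean 1/λ = 4450 hours.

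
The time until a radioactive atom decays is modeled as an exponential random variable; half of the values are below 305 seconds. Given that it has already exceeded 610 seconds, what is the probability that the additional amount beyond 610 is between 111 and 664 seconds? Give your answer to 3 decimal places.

0.556

For an exponential, median = ln(2)/λ, so λ = ln 2 / 305 = 0.00227261 per second.
Memoryless: the residual past 610 is again Exp(λ).
P(111 < residual < 664) = e^(−λ·111) − e^(−λ·664) = 0.77704 − 0.22113 ≈ 0.556.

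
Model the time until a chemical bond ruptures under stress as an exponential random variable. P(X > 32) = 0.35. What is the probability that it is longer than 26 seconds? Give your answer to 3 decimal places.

0.426

e^(−λ·32) = 0.35 ⇒ λ = −ln(0.35)/32 = 0.0328069.
P(X > 26) = e^(−0.0328069·26) = e^(−0.85298) ≈ 0.426.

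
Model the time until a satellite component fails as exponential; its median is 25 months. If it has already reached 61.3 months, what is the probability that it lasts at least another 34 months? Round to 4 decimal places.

For an exponential, median = ln(2)/λ, so λ = ln 2 / 25 = 0.0277259 per month.
The exponential is memoryless, so the remaining time is again Exp(λ): the condition X > 61.3 is irrelevant.
P(X > 34) = e^(−0.94268) ≈ 0.3896.

0.3896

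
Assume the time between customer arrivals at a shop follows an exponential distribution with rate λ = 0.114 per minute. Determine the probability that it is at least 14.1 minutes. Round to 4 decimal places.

0.2004

P(X > 14.1) = e^(−λ·14.1) = e^(−1.6074) ≈ 0.2004.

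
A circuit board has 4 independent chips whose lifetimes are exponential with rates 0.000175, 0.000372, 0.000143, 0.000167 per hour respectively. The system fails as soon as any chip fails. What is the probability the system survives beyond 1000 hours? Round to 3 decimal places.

0.424

The time to first failure is exponential with rate Σλ = 0.000175 + 0.000372 + 0.000143 + 0.000167 = 0.000857.
P(min > 1000) = e^(−0.000857·1000) = e^(−0.857) ≈ 0.424.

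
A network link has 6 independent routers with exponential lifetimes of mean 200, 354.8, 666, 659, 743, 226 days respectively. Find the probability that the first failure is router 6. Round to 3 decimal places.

Rates: λ_i = 1/mean_i → 0.005, 0.00281849, 0.0015015, 0.00151745, 0.0013459, 0.00442478; Σλ = 0.0166081.
P(router 6 first) = λ_6/Σλ = 0.00442478/0.0166081 ≈ 0.266.

0.266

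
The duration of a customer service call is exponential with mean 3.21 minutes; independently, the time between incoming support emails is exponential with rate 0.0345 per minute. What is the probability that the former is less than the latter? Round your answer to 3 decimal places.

0.900

λ_1 = 1/3.21 = 0.311526, λ_2 = 0.0345.
For independent exponentials, P(the former < the latter) = λ_1/(λ_1+λ_2) = 0.311526/0.346026 ≈ 0.900.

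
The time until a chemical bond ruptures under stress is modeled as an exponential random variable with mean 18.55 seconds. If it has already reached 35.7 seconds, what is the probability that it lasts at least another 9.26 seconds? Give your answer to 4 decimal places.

The rate is λ = 1/18.55 = 0.0539084 per second.
P(X > s+t | X > s) = e^(−λ(s+t))/e^(−λs) = e^(−λt), independent of s = 35.7.
P(X > 9.26) = e^(−0.49919) ≈ 0.6070.

0.6070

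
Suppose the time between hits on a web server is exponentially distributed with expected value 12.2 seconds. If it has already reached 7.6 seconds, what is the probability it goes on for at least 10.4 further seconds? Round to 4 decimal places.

The rate is λ = 1/12.2 = 0.0819672 per second.
By the memoryless property, P(X > 7.6+10.4 | X > 7.6) = P(X > 10.4).
P(X > 10.4) = e^(−0.85246) ≈ 0.4264.

0.4264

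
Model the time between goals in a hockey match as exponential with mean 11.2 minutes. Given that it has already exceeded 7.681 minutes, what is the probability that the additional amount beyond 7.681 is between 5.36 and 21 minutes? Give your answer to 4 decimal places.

The rate is λ = 1/11.2 = 0.0892857 per minute.
Memoryless: the residual past 7.681 is again Exp(λ).
P(5.36 < residual < 21) = e^(−λ·5.36) − e^(−λ·21) = 0.61967 − 0.15335 ≈ 0.4663.

0.4663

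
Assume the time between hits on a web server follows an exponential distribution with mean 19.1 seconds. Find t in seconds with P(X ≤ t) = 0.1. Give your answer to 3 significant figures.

The rate is λ = 1/19.1 = 0.052356 per second.
Set 1 − e^(−λt) = 0.1, so t = −ln(0.9)/λ = 0.10536/0.052356 ≈ 2.01239 seconds.

2.01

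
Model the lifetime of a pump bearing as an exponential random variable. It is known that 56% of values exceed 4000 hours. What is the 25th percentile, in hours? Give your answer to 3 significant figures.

1980

e^(−λ·4000) = 0.56 ⇒ λ = −ln(0.56)/4000 = 0.000144955.
25th percentile: 1 − e^(−λt) = 0.25, t = −ln(0.75)/λ = 1984.64 hours.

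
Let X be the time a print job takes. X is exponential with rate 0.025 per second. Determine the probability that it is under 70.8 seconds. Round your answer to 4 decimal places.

0.8297

P(X ≤ 70.8) = 1 − e^(−λ·70.8) = 1 − e^(−1.77) ≈ 0.8297.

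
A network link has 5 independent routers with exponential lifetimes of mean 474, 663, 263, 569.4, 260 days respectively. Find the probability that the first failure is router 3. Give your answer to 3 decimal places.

0.292

Rates: λ_i = 1/mean_i → 0.0021097, 0.0015083, 0.00380228, 0.00175623, 0.00384615; Σλ = 0.0130227.
P(router 3 first) = λ_3/Σλ = 0.00380228/0.0130227 ≈ 0.292.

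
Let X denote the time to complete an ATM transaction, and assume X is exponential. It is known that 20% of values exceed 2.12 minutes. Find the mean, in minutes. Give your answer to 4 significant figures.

1.317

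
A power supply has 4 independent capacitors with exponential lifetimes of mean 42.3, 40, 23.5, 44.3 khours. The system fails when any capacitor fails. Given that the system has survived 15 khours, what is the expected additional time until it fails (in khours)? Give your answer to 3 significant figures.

8.79

First-failure rate Σλ = 1/42.3 + 1/40 + 1/23.5 + 1/44.3 = 0.113767.
By memorylessness the expected residual is 1/Σλ = 8.78988 khours, regardless of the 15 already elapsed.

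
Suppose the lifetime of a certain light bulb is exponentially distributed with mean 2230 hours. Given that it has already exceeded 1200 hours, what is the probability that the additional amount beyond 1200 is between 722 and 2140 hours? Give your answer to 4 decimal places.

The rate is λ = 1/2230 = 0.00044843 per hour.
Memoryless: the residual past 1200 is again Exp(λ).
P(722 < residual < 2140) = e^(−λ·722) − e^(−λ·2140) = 0.72342 − 0.38303 ≈ 0.3404.

0.3404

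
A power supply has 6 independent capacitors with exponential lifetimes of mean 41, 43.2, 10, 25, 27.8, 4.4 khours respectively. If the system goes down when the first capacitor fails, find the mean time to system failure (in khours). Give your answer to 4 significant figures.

The first failure time is exponential with rate Σλ_i = 1/41 + 1/43.2 + 1/10 + 1/25 + 1/27.8 + 1/4.4 = 0.450782 per khour.
E[min] = 1/Σλ = 1/0.450782 = 2.21837 khours.

2.218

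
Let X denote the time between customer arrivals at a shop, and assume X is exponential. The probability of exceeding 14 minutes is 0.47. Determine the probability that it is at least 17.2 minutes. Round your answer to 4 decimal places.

e^(−λ·14) = 0.47 ⇒ λ = −ln(0.47)/14 = 0.0539302.
P(X > 17.2) = e^(−0.0539302·17.2) = e^(−0.9276) ≈ 0.3955.

0.3955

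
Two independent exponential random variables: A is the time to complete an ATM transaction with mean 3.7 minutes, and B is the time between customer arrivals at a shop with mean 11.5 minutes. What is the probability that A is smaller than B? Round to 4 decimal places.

λ_1 = 1/3.7 = 0.27027, λ_2 = 1/11.5 = 0.0869565.
For independent exponentials, P(A < B) = λ_1/(λ_1+λ_2) = 0.27027/0.357227 ≈ 0.7566.

0.7566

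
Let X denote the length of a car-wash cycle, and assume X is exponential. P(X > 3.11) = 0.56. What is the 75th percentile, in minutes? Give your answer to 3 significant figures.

7.44

e^(−λ·3.11) = 0.56 ⇒ λ = −ln(0.56)/3.11 = 0.186437.
75th percentile: 1 − e^(−λt) = 0.75, t = −ln(0.25)/λ = 7.43573 minutes.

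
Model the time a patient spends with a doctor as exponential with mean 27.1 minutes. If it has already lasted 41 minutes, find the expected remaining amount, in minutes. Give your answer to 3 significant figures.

27.1

The rate is λ = 1/27.1 = 0.0369004 per minute.
By memorylessness, the remaining amount past any threshold is again Exp(λ) with mean 1/λ = 27.1 minutes.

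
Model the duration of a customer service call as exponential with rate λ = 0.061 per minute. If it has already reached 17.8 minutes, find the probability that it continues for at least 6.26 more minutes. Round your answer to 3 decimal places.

0.683

By the memoryless property, P(X > 17.8+6.26 | X > 17.8) = P(X > 6.26).
P(X > 6.26) = e^(−0.38186) ≈ 0.683.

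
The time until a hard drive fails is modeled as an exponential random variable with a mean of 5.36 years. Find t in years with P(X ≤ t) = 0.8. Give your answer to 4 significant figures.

The rate is λ = 1/5.36 = 0.186567 per year.
Set 1 − e^(−λt) = 0.8, so t = −ln(0.2)/λ = 1.6094/0.186567 ≈ 8.62659 years.

8.627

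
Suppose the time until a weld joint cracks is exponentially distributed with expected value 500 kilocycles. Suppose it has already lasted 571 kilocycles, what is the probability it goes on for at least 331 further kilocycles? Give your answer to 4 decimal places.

0.5158

The rate is λ = 1/500 = 0.002 per kilocycle.
P(X > s+t | X > s) = e^(−λ(s+t))/e^(−λs) = e^(−λt), independent of s = 571.
P(X > 331) = e^(−0.662) ≈ 0.5158.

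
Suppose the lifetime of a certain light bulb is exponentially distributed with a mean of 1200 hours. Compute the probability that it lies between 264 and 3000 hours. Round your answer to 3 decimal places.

The rate is λ = 1/1200 = 0.000833333 per hour.
P(264 < X < 3000) = e^(−λ·264) − e^(−λ·3000) = 0.80252 − 0.08208 ≈ 0.720.

0.720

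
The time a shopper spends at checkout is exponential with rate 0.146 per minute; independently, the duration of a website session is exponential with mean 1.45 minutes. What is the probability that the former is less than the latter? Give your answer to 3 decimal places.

0.175

λ_1 = 0.146, λ_2 = 1/1.45 = 0.689655.
For independent exponentials, P(the former < the latter) = λ_1/(λ_1+λ_2) = 0.146/0.835655 ≈ 0.175.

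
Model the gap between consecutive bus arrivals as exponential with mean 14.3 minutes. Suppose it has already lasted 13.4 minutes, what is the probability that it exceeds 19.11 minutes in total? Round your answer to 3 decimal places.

0.671

The rate is λ = 1/14.3 = 0.0699301 per minute.
P(X > s+t | X > s) = e^(−λ(s+t))/e^(−λs) = e^(−λt), independent of s = 13.4.
P(X > 5.71) = e^(−0.3993) ≈ 0.671.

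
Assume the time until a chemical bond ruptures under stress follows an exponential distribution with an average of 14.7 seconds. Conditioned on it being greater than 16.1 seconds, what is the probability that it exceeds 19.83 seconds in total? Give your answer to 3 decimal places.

The rate is λ = 1/14.7 = 0.0680272 per second.
P(X > s+t | X > s) = e^(−λ(s+t))/e^(−λs) = e^(−λt), independent of s = 16.1.
P(X > 3.73) = e^(−0.25374) ≈ 0.776.

0.776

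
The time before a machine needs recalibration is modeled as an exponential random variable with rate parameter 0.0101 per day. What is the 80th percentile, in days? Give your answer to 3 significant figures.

Set 1 − e^(−λt) = 0.8, so t = −ln(0.2)/λ = 1.6094/0.0101 ≈ 159.35 days.

159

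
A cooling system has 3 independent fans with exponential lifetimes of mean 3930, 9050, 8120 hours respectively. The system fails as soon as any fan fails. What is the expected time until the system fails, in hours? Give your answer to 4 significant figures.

The first failure time is exponential with rate Σλ_i = 1/3930 + 1/9050 + 1/8120 = 0.000488103 per hour.
E[min] = 1/Σλ = 1/0.000488103 = 2048.75 hours.

2049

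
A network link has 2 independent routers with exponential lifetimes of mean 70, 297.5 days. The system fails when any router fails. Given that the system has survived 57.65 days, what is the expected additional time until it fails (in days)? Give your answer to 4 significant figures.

56.67

First-failure rate Σλ = 1/70 + 1/297.5 = 0.0176471.
By memorylessness the expected residual is 1/Σλ = 56.6667 days, regardless of the 57.65 already elapsed.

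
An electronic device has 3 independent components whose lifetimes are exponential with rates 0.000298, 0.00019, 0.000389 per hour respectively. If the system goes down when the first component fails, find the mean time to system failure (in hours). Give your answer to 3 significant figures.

The time to first failure is exponential with rate Σλ = 0.000298 + 0.00019 + 0.000389 = 0.000877.
E[min] = 1/Σλ = 1/0.000877 = 1140.25 hours.

1140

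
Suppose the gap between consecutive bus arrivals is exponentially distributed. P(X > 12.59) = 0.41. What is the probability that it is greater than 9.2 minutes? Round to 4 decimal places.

e^(−λ·12.59) = 0.41 ⇒ λ = −ln(0.41)/12.59 = 0.070818.
P(X > 9.2) = e^(−0.070818·9.2) = e^(−0.65153) ≈ 0.5213.

0.5213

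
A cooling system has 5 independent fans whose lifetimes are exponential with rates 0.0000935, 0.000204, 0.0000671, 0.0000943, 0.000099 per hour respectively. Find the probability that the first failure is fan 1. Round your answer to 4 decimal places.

0.1676

The time to first failure is exponential with rate Σλ = 0.0000935 + 0.000204 + 0.0000671 + 0.0000943 + 0.000099 = 0.0005579.
P(fan 1 first) = λ_1/Σλ = 0.0000935/0.0005579 ≈ 0.1676.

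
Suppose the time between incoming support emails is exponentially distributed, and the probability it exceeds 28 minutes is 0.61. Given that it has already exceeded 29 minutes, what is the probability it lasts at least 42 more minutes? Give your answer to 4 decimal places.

0.4764

From e^(−λ·28) = 0.61, λ = −ln(0.61)/28 = 0.0176534.
Memoryless: P(X > 29+42 | X > 29) = P(X > 42) = e^(−0.0176534·42) ≈ 0.4764.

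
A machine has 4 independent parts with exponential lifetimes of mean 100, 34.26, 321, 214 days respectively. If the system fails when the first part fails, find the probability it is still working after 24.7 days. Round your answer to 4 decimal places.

The first failure time is exponential with rate Σλ_i = 1/100 + 1/34.26 + 1/321 + 1/214 = 0.0469767 per day.
P(min > 24.7) = e^(−0.0469767·24.7) = e^(−1.1603) ≈ 0.3134.

0.3134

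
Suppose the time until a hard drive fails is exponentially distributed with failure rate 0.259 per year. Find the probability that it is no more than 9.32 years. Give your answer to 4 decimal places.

P(X ≤ 9.32) = 1 − e^(−λ·9.32) = 1 − e^(−2.4139) ≈ 0.9105.

0.9105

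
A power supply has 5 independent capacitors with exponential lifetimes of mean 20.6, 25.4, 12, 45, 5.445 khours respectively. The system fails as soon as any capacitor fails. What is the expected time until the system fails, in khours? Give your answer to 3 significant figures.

2.65

The first failure time is exponential with rate Σλ_i = 1/20.6 + 1/25.4 + 1/12 + 1/45 + 1/5.445 = 0.377124 per khour.
E[min] = 1/Σλ = 1/0.377124 = 2.65165 khours.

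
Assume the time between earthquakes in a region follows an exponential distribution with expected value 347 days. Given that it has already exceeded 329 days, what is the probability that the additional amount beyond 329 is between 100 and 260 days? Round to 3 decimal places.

0.277

The rate is λ = 1/347 = 0.00288184 per day.
Memoryless: the residual past 329 is again Exp(λ).
P(100 < residual < 260) = e^(−λ·100) − e^(−λ·260) = 0.74962 − 0.47271 ≈ 0.277.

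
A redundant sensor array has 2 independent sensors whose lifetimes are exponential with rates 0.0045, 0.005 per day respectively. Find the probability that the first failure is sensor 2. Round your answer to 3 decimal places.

0.526

The time to first failure is exponential with rate Σλ = 0.0045 + 0.005 = 0.0095.
P(sensor 2 first) = λ_2/Σλ = 0.005/0.0095 ≈ 0.526.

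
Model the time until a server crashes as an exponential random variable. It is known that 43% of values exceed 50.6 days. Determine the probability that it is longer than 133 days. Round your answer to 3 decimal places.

e^(−λ·50.6) = 0.43 ⇒ λ = −ln(0.43)/50.6 = 0.0166793.
P(X > 133) = e^(−0.0166793·133) = e^(−2.2183) ≈ 0.109.

0.109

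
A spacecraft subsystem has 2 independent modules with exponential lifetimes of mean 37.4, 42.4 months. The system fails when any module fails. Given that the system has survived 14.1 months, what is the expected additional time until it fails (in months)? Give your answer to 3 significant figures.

19.9

First-failure rate Σλ = 1/37.4 + 1/42.4 = 0.0503229.
By memorylessness the expected residual is 1/Σλ = 19.8717 months, regardless of the 14.1 already elapsed.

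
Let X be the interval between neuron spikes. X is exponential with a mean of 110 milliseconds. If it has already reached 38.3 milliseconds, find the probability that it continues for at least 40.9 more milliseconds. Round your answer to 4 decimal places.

0.6895

The rate is λ = 1/110 = 0.00909091 per millisecond.
The exponential is memoryless, so the remaining time is again Exp(λ): the condition X > 38.3 is irrelevant.
P(X > 40.9) = e^(−0.37182) ≈ 0.6895.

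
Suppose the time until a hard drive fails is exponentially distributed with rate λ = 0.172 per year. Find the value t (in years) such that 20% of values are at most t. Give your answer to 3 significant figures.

Set 1 − e^(−λt) = 0.2, so t = −ln(0.8)/λ = 0.22314/0.172 ≈ 1.29735 years.

1.30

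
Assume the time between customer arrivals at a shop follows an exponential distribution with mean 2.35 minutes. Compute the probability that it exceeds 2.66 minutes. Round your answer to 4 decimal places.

The rate is λ = 1/2.35 = 0.425532 per minute.
P(X > 2.66) = e^(−λ·2.66) = e^(−1.1319) ≈ 0.3224.

0.3224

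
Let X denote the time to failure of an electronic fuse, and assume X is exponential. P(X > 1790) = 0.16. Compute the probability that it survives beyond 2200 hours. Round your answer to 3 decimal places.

e^(−λ·1790) = 0.16 ⇒ λ = −ln(0.16)/1790 = 0.00102379.
P(X > 2200) = e^(−0.00102379·2200) = e^(−2.2523) ≈ 0.105.

0.105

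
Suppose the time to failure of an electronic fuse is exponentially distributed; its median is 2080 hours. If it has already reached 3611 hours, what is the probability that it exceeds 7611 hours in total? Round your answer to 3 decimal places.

For an exponential, median = ln(2)/λ, so λ = ln 2 / 2080 = 0.000333244 per hour.
P(X > s+t | X > s) = e^(−λ(s+t))/e^(−λs) = e^(−λt), independent of s = 3611.
P(X > 4000) = e^(−1.333) ≈ 0.264.

0.264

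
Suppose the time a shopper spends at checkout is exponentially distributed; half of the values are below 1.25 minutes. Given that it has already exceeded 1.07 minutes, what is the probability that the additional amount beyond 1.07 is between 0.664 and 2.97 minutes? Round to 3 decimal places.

0.499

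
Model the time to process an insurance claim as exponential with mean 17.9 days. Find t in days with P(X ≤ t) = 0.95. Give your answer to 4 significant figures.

53.62

The rate is λ = 1/17.9 = 0.0558659 per day.
Set 1 − e^(−λt) = 0.95, so t = −ln(0.05)/λ = 2.9957/0.0558659 ≈ 53.6236 days.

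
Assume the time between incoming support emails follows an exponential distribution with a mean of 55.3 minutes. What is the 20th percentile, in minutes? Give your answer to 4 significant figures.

The rate is λ = 1/55.3 = 0.0180832 per minute.
Set 1 − e^(−λt) = 0.2, so t = −ln(0.8)/λ = 0.22314/0.0180832 ≈ 12.3398 minutes.

12.34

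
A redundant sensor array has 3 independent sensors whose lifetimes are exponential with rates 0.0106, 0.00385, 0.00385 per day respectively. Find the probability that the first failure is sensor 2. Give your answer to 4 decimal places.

The time to first failure is exponential with rate Σλ = 0.0106 + 0.00385 + 0.00385 = 0.0183.
P(sensor 2 first) = λ_2/Σλ = 0.00385/0.0183 ≈ 0.2104.

0.2104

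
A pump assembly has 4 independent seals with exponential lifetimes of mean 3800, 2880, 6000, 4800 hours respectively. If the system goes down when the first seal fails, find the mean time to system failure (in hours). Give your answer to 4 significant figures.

The first failure time is exponential with rate Σλ_i = 1/3800 + 1/2880 + 1/6000 + 1/4800 = 0.00098538 per hour.
E[min] = 1/Σλ = 1/0.00098538 = 1014.84 hours.

1015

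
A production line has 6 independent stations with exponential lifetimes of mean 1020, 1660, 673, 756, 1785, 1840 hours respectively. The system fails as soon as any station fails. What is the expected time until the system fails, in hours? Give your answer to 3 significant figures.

182

The first failure time is exponential with rate Σλ_i = 1/1020 + 1/1660 + 1/673 + 1/756 + 1/1785 + 1/1840 = 0.00549514 per hour.
E[min] = 1/Σλ = 1/0.00549514 = 181.979 hours.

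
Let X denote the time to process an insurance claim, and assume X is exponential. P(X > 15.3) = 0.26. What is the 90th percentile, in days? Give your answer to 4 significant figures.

26.15

e^(−λ·15.3) = 0.26 ⇒ λ = −ln(0.26)/15.3 = 0.088044.
90th percentile: 1 − e^(−λt) = 0.9, t = −ln(0.1)/λ = 26.1527 days.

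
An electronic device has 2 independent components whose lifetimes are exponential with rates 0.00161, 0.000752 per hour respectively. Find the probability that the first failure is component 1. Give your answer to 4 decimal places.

0.6816

The time to first failure is exponential with rate Σλ = 0.00161 + 0.000752 = 0.002362.
P(component 1 first) = λ_1/Σλ = 0.00161/0.002362 ≈ 0.6816.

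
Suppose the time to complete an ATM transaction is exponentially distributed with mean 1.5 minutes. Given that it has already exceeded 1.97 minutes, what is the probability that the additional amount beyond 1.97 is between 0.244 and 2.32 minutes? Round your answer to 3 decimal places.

The rate is λ = 1/1.5 = 0.666667 per minute.
Memoryless: the residual past 1.97 is again Exp(λ).
P(0.244 < residual < 2.32) = e^(−λ·0.244) − e^(−λ·2.32) = 0.84987 − 0.21296 ≈ 0.637.

0.637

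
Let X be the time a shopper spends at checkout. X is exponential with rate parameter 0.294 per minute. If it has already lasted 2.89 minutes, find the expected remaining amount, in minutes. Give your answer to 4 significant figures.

3.401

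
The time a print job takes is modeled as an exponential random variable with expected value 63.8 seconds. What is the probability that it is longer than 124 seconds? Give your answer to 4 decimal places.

The rate is λ = 1/63.8 = 0.015674 per second.
P(X > 124) = e^(−λ·124) = e^(−1.9436) ≈ 0.1432.

0.1432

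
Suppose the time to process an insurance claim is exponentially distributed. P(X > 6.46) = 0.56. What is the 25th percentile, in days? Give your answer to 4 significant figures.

3.205

e^(−λ·6.46) = 0.56 ⇒ λ = −ln(0.56)/6.46 = 0.0897552.
25th percentile: 1 − e^(−λt) = 0.25, t = −ln(0.75)/λ = 3.20519 days.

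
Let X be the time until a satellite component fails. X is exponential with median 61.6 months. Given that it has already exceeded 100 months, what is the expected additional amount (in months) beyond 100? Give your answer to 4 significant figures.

For an exponential, median = ln(2)/λ, so λ = ln 2 / 61.6 = 0.0112524 per month.
By memorylessness, the remaining amount past any threshold is again Exp(λ) with mean 1/λ = 88.87 months.

88.87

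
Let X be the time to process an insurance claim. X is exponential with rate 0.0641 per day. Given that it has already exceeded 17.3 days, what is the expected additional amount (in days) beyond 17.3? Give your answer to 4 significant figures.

15.60

By memorylessness, the remaining amount past any threshold is again Exp(λ) with mean 1/λ = 15.6006 days.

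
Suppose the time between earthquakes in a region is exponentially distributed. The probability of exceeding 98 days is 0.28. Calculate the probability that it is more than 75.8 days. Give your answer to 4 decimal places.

0.3736

e^(−λ·98) = 0.28 ⇒ λ = −ln(0.28)/98 = 0.0129894.
P(X > 75.8) = e^(−0.0129894·75.8) = e^(−0.9846) ≈ 0.3736.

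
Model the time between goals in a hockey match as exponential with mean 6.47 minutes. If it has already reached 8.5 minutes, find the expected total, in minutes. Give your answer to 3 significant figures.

The rate is λ = 1/6.47 = 0.15456 per minute.
By memorylessness, E[X | X > 8.5] = 8.5 + 1/λ = 8.5 + 6.47 = 14.97 minutes.

15.0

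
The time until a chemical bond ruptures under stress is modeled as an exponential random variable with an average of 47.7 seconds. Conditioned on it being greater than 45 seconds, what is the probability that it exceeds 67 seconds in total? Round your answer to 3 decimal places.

The rate is λ = 1/47.7 = 0.0209644 per second.
P(X > s+t | X > s) = e^(−λ(s+t))/e^(−λs) = e^(−λt), independent of s = 45.
P(X > 22) = e^(−0.46122) ≈ 0.631.

0.631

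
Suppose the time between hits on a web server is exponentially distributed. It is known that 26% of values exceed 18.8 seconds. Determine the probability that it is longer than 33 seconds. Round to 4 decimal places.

0.0940

e^(−λ·18.8) = 0.26 ⇒ λ = −ln(0.26)/18.8 = 0.0716529.
P(X > 33) = e^(−0.0716529·33) = e^(−2.3645) ≈ 0.0940.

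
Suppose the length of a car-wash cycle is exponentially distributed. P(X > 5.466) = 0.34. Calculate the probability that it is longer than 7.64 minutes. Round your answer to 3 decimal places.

0.221

e^(−λ·5.466) = 0.34 ⇒ λ = −ln(0.34)/5.466 = 0.197367.
P(X > 7.64) = e^(−0.197367·7.64) = e^(−1.5079) ≈ 0.221.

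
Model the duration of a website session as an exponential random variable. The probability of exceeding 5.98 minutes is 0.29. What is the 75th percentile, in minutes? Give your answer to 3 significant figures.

e^(−λ·5.98) = 0.29 ⇒ λ = −ln(0.29)/5.98 = 0.207002.
75th percentile: 1 − e^(−λt) = 0.75, t = −ln(0.25)/λ = 6.697 minutes.

6.70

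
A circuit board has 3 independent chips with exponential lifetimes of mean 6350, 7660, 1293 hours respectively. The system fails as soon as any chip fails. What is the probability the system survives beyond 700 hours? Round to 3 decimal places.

0.476

The first failure time is exponential with rate Σλ_i = 1/6350 + 1/7660 + 1/1293 = 0.00106142 per hour.
P(min > 700) = e^(−0.00106142·700) = e^(−0.743) ≈ 0.476.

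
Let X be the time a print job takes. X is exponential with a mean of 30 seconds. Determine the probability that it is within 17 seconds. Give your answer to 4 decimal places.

0.4326

The rate is λ = 1/30 = 0.0333333 per second.
P(X ≤ 17) = 1 − e^(−λ·17) = 1 − e^(−0.56667) ≈ 0.4326.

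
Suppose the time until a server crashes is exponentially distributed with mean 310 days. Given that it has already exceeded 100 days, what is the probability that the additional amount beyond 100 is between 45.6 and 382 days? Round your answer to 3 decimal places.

0.572

The rate is λ = 1/310 = 0.00322581 per day.
Memoryless: the residual past 100 is again Exp(λ).
P(45.6 < residual < 382) = e^(−λ·45.6) − e^(−λ·382) = 0.86321 − 0.29163 ≈ 0.572.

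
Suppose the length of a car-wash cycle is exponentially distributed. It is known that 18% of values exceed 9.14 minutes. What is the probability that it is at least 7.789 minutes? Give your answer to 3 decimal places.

e^(−λ·9.14) = 0.18 ⇒ λ = −ln(0.18)/9.14 = 0.187615.
P(X > 7.789) = e^(−0.187615·7.789) = e^(−1.4613) ≈ 0.232.

0.232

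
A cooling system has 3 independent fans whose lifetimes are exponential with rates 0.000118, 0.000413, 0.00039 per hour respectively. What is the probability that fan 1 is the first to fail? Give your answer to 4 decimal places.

The time to first failure is exponential with rate Σλ = 0.000118 + 0.000413 + 0.00039 = 0.000921.
P(fan 1 first) = λ_1/Σλ = 0.000118/0.000921 ≈ 0.1281.

0.1281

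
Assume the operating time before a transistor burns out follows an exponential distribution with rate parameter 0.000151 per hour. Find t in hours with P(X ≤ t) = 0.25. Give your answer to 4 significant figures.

Set 1 − e^(−λt) = 0.25, so t = −ln(0.75)/λ = 0.28768/0.000151 ≈ 1905.18 hours.

1905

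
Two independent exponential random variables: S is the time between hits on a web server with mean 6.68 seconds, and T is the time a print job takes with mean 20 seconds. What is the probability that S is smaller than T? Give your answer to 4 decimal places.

λ_1 = 1/6.68 = 0.149701, λ_2 = 1/20 = 0.05.
For independent exponentials, P(S < T) = λ_1/(λ_1+λ_2) = 0.149701/0.199701 ≈ 0.7496.

0.7496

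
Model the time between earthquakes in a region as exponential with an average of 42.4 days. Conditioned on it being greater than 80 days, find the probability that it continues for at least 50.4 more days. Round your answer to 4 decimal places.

0.3046

The rate is λ = 1/42.4 = 0.0235849 per day.
The exponential is memoryless, so the remaining time is again Exp(λ): the condition X > 80 is irrelevant.
P(X > 50.4) = e^(−1.1887) ≈ 0.3046.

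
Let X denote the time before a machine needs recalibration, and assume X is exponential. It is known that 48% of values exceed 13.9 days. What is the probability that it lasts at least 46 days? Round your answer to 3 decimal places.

0.088

e^(−λ·13.9) = 0.48 ⇒ λ = −ln(0.48)/13.9 = 0.0528035.
P(X > 46) = e^(−0.0528035·46) = e^(−2.429) ≈ 0.088.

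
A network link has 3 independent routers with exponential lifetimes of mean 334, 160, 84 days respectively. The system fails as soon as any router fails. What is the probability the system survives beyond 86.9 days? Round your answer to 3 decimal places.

0.159

The first failure time is exponential with rate Σλ_i = 1/334 + 1/160 + 1/84 = 0.0211488 per day.
P(min > 86.9) = e^(−0.0211488·86.9) = e^(−1.8378) ≈ 0.159.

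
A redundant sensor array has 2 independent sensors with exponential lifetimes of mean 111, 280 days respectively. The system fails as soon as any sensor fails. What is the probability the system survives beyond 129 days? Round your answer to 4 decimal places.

0.1973

The first failure time is exponential with rate Σλ_i = 1/111 + 1/280 = 0.0125804 per day.
P(min > 129) = e^(−0.0125804·129) = e^(−1.6229) ≈ 0.1973.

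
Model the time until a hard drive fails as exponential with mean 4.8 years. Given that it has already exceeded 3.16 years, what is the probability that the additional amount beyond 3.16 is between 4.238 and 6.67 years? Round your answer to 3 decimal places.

The rate is λ = 1/4.8 = 0.208333 per year.
Memoryless: the residual past 3.16 is again Exp(λ).
P(4.238 < residual < 6.67) = e^(−λ·4.238) − e^(−λ·6.67) = 0.41357 − 0.24918 ≈ 0.164.

0.164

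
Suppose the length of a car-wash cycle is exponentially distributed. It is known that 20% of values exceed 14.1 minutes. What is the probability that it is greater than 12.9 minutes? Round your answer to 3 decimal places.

e^(−λ·14.1) = 0.20 ⇒ λ = −ln(0.20)/14.1 = 0.114145.
P(X > 12.9) = e^(−0.114145·12.9) = e^(−1.4725) ≈ 0.229.

0.229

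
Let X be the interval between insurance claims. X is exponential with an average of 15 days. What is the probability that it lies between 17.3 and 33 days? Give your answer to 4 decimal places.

The rate is λ = 1/15 = 0.0666667 per day.
P(17.3 < X < 33) = e^(−λ·17.3) − e^(−λ·33) = 0.31558 − 0.11080 ≈ 0.2048.

0.2048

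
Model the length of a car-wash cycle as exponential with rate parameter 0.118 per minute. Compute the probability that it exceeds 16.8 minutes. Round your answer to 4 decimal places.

0.1377

P(X > 16.8) = e^(−λ·16.8) = e^(−1.9824) ≈ 0.1377.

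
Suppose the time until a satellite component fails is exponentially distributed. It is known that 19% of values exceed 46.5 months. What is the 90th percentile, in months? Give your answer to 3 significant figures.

64.5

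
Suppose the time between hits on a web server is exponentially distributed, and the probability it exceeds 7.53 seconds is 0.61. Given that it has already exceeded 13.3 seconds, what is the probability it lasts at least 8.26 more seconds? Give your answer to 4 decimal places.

0.5815

From e^(−λ·7.53) = 0.61, λ = −ln(0.61)/7.53 = 0.0656436.
Memoryless: P(X > 13.3+8.26 | X > 13.3) = P(X > 8.26) = e^(−0.0656436·8.26) ≈ 0.5815.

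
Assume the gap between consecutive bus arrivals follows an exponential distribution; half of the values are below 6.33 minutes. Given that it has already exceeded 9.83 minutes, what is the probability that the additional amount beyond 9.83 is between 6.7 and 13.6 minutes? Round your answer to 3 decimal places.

For an exponential, median = ln(2)/λ, so λ = ln 2 / 6.33 = 0.109502 per minute.
Memoryless: the residual past 9.83 is again Exp(λ).
P(6.7 < residual < 13.6) = e^(−λ·6.7) − e^(−λ·13.6) = 0.48015 − 0.22555 ≈ 0.255.

0.255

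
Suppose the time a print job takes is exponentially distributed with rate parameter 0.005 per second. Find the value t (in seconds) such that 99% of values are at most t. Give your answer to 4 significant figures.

921.0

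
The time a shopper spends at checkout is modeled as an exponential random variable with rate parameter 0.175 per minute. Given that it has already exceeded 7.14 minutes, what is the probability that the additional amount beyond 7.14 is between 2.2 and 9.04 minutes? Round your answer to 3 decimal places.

Memoryless: the residual past 7.14 is again Exp(λ).
P(2.2 < residual < 9.04) = e^(−λ·2.2) − e^(−λ·9.04) = 0.68045 − 0.20556 ≈ 0.475.

0.475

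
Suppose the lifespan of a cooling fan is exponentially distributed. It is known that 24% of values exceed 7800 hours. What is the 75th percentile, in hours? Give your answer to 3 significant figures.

7580

e^(−λ·7800) = 0.24 ⇒ λ = −ln(0.24)/7800 = 0.000182964.
75th percentile: 1 − e^(−λt) = 0.75, t = −ln(0.25)/λ = 7576.88 hours.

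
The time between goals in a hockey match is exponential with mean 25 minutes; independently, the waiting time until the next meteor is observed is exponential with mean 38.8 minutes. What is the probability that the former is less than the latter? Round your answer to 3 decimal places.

λ_1 = 1/25 = 0.04, λ_2 = 1/38.8 = 0.0257732.
For independent exponentials, P(the former < the latter) = λ_1/(λ_1+λ_2) = 0.04/0.0657732 ≈ 0.608.

0.608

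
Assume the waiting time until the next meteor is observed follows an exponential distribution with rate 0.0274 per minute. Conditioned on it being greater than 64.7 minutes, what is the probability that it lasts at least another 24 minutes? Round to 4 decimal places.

The exponential is memoryless, so the remaining time is again Exp(λ): the condition X > 64.7 is irrelevant.
P(X > 24) = e^(−0.6576) ≈ 0.5181.

0.5181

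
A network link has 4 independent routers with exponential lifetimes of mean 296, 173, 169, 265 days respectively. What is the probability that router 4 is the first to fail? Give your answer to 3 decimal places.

Rates: λ_i = 1/mean_i → 0.00337838, 0.00578035, 0.00591716, 0.00377358; Σλ = 0.0188495.
P(router 4 first) = λ_4/Σλ = 0.00377358/0.0188495 ≈ 0.200.

0.200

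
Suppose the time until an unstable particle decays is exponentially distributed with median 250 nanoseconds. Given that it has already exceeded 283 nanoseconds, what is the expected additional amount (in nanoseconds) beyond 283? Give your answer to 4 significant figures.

360.7

For an exponential, median = ln(2)/λ, so λ = ln 2 / 250 = 0.00277259 per nanosecond.
By memorylessness, the remaining amount past any threshold is again Exp(λ) with mean 1/λ = 360.674 nanoseconds.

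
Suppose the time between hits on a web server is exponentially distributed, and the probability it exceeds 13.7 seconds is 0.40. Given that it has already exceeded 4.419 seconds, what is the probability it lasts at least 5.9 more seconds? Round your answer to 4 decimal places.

From e^(−λ·13.7) = 0.40, λ = −ln(0.40)/13.7 = 0.0668825.
Memoryless: P(X > 4.419+5.9 | X > 4.419) = P(X > 5.9) = e^(−0.0668825·5.9) ≈ 0.6739.

0.6739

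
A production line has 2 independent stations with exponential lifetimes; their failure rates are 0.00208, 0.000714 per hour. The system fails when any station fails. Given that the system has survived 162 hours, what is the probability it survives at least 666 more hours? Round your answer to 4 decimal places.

Time to first failure ~ Exp(Σλ) with Σλ = 0.002794.
By memorylessness, P(T > 162+666 | T > 162) = P(T > 666) = e^(−0.002794·666) ≈ 0.1555.

0.1555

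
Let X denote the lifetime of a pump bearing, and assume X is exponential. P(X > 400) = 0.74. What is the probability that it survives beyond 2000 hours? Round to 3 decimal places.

0.222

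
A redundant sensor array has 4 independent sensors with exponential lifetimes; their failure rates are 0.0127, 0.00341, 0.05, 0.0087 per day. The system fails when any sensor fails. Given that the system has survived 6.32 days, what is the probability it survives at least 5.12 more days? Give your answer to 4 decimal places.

Time to first failure ~ Exp(Σλ) with Σλ = 0.07481.
By memorylessness, P(T > 6.32+5.12 | T > 6.32) = P(T > 5.12) = e^(−0.07481·5.12) ≈ 0.6818.

0.6818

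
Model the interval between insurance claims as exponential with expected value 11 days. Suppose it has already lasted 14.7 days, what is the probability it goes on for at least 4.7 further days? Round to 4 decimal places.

The rate is λ = 1/11 = 0.0909091 per day.
By the memoryless property, P(X > 14.7+4.7 | X > 14.7) = P(X > 4.7).
P(X > 4.7) = e^(−0.42727) ≈ 0.6523.

0.6523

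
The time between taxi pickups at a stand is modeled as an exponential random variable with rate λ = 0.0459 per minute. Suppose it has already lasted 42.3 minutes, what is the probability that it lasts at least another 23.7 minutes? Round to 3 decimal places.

0.337

P(X > s+t | X > s) = e^(−λ(s+t))/e^(−λs) = e^(−λt), independent of s = 42.3.
P(X > 23.7) = e^(−1.0878) ≈ 0.337.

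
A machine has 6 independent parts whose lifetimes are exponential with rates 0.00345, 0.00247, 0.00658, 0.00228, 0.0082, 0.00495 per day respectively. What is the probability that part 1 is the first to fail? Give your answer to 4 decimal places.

0.1235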